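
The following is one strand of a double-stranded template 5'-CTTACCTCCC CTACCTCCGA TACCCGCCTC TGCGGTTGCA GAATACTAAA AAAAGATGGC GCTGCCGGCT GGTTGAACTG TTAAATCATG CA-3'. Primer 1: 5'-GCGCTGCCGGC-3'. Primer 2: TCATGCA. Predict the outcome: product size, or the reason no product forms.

No product — both primers anneal to the same strand and extend in the same direction.

Primer 1 (GCGCTGCCGGC) matches the top strand at positions 59–69 (3' end points downstream).
Primer 2 (TCATGCA) also matches the top strand directly, at positions 86–92 — its reverse complement TGCATGA is not present.
Both primers anneal to the bottom strand with 3' ends pointing the same way, so neither can prime synthesis back toward the other.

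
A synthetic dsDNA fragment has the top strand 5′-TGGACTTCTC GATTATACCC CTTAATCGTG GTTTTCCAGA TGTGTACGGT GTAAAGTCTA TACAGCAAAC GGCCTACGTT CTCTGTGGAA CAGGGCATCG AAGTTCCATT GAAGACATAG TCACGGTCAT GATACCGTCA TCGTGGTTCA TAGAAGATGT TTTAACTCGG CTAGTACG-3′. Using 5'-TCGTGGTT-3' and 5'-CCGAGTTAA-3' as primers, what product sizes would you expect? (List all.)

145 bp, 30 bp

The forward primer TCGTGGTT matches the top strand at positions 26–33, 141–148.
The reverse primer's reverse complement is TTAACTCGG, matching at positions 162–170.
Each forward site pairs with the reverse site to give a product ending at position 170: sizes 145, 30 bp.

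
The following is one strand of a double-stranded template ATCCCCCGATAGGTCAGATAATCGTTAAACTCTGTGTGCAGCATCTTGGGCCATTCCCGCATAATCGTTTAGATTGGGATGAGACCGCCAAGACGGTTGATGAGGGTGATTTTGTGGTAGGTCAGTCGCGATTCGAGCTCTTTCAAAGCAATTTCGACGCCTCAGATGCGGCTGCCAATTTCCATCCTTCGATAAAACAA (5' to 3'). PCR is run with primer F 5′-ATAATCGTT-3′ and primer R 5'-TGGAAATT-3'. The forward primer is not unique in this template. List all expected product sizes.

The forward primer ATAATCGTT matches the top strand at positions 18–26, 61–69.
The reverse primer's reverse complement is AATTTCCA, matching at positions 177–184.
Each forward site pairs with the reverse site to give a product ending at position 184: sizes 167, 124 bp.

167 bp, 124 bp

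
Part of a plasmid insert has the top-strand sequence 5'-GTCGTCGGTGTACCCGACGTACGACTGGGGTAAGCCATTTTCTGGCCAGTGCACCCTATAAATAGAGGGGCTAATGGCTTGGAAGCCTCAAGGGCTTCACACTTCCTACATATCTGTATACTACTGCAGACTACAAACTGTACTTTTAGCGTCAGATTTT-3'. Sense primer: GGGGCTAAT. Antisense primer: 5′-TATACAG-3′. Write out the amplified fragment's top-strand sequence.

Scanning the template, GGGGCTAAT occurs at positions 67–75; this primer anneals to the bottom strand there with its 3' end pointing downstream.
Reverse complement of the reverse primer: CTGTATA. This occurs on the top strand at positions 114–120.
The product is the template from position 67 through 120 (54 bp).

5'-GGGGCTAATGGCTTGGAAGCCTCAAGGGCTTCACACTTCCTACATATCTGTATA-3'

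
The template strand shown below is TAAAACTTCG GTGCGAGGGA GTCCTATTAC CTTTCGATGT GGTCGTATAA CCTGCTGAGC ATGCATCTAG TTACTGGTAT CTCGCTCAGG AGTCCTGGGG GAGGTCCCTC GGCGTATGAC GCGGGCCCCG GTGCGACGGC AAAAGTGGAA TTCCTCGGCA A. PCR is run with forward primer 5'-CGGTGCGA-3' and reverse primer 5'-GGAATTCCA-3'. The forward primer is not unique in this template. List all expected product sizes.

146 bp, 26 bp

The forward primer CGGTGCGA matches the top strand at positions 9–16, 129–136.
The reverse primer's reverse complement is TGGAATTCC, matching at positions 146–154.
Each forward site pairs with the reverse site to give a product ending at position 154: sizes 146, 26 bp.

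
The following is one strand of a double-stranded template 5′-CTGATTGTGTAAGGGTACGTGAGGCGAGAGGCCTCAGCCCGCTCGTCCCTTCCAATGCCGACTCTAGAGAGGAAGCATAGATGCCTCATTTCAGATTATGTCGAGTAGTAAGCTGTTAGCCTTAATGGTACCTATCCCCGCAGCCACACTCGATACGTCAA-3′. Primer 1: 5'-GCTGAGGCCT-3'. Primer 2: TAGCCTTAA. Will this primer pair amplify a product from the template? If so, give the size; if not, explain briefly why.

No product — the primers' 3' ends point away from each other.

Primer 1 (GCTGAGGCCT) has reverse complement AGGCCTCAGC, which matches the top strand at positions 29–38; primer 1 anneals to the top strand there with its 3' end pointing upstream toward position 29.
Primer 2 (TAGCCTTAA) matches the top strand directly at positions 117–125; it anneals to the bottom strand with its 3' end pointing downstream toward position 125.
The 3' ends diverge (primer 1 extends toward position 1, primer 2 toward position 161), so the primers never converge on a shared product.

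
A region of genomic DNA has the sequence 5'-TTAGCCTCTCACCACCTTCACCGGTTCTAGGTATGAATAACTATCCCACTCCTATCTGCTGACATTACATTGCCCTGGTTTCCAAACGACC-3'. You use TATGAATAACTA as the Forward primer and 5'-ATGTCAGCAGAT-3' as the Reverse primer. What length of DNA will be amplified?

Scanning the template, TATGAATAACTA occurs at positions 32–43; this primer anneals to the bottom strand there with its 3' end pointing downstream.
Reverse complement of the reverse primer: ATCTGCTGACAT. This occurs on the top strand at positions 54–65.
Product length = (reverse-primer end) − (forward-primer start) + 1 = 65 − 32 + 1 = 34 bp.

34 bp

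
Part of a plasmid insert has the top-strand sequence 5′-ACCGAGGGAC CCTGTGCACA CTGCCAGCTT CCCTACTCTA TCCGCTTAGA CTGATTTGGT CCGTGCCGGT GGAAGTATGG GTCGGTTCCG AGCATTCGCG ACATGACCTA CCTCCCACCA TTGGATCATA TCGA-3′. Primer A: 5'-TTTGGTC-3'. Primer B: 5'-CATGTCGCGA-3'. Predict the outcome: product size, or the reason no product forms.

Yes — a 51 bp product.

Primer A (TTTGGTC) matches the top strand at positions 55–61; it acts as a forward primer.
Primer B's reverse complement is TCGCGACATG, matching the top strand at positions 96–105; it acts as a reverse primer.
The 3' ends face each other across positions 55–105, giving a 51 bp product.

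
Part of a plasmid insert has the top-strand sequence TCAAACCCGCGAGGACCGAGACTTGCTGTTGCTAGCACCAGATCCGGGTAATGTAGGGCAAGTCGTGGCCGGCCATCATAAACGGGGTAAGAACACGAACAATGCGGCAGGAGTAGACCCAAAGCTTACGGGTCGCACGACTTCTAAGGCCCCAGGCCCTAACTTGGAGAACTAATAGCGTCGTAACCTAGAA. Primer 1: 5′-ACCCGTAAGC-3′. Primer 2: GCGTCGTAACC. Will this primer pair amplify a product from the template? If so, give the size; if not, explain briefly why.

No product — the primers' 3' ends point away from each other.

Primer 1 (ACCCGTAAGC) has reverse complement GCTTACGGGT, which matches the top strand at positions 124–133; primer 1 anneals to the top strand there with its 3' end pointing upstream toward position 124.
Primer 2 (GCGTCGTAACC) matches the top strand directly at positions 178–188; it anneals to the bottom strand with its 3' end pointing downstream toward position 188.
The 3' ends diverge (primer 1 extends toward position 1, primer 2 toward position 193), so the primers never converge on a shared product.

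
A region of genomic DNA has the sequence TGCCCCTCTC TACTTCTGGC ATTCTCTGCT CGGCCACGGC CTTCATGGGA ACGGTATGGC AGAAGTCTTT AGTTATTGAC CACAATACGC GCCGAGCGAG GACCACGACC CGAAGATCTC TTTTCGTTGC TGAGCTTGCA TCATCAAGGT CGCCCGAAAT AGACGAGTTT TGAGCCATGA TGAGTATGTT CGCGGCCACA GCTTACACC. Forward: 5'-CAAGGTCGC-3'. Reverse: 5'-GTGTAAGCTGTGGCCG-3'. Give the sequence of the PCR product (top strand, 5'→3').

Scanning the template, CAAGGTCGC occurs at positions 145–153; this primer anneals to the bottom strand there with its 3' end pointing downstream.
The reverse primer's reverse complement is CGGCCACAGCTTACAC, which matches the template at positions 193–208.
The product is the template from position 145 through 208 (64 bp).

5'-CAAGGTCGCCCGAAATAGACGAGTTTTGAGCCATGATGAGTATGTTCGCGGCCACAGCTTACAC-3'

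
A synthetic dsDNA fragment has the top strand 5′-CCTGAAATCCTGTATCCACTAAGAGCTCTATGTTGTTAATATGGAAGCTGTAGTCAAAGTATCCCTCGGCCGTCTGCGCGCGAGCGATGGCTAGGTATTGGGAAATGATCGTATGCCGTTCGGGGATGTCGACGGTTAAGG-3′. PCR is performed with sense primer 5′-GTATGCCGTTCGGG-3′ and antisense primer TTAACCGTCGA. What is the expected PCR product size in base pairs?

The forward primer matches the template at positions 111–124.
Taking the reverse complement of TTAACCGTCGA gives TCGACGGTTAA, found at positions 129–139 on the template; the primer anneals here to the top strand with its 3' end pointing upstream.
Amplicon spans positions 111–139: 29 bp.

29 bp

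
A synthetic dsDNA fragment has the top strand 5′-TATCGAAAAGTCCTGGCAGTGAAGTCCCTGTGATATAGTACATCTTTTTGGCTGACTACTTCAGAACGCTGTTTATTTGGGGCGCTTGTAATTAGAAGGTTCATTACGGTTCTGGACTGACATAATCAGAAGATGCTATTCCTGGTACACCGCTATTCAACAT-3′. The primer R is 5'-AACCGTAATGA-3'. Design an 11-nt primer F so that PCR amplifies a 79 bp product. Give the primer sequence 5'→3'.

5'-ATATAGTACAT-3'

The reverse primer's reverse complement TCATTACGGTT matches the template at positions 101–111, so the product ends at position 111.
A 79 bp product then starts at position 111 − 79 + 1 = 33.
The forward primer is identical to the top strand there: ATATAGTACAT.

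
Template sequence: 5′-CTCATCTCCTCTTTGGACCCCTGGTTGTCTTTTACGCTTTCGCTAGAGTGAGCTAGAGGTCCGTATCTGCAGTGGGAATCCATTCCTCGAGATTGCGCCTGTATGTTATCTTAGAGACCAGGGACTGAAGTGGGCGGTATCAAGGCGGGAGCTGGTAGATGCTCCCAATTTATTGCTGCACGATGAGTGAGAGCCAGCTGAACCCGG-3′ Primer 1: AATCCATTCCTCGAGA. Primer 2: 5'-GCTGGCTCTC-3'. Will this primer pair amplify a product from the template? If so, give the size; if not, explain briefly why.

Primer 1 (AATCCATTCCTCGAGA) matches the top strand at positions 77–92; it acts as a forward primer.
Primer 2's reverse complement is GAGAGCCAGC, matching the top strand at positions 189–198; it acts as a reverse primer.
The 3' ends face each other across positions 77–198, giving a 122 bp product.

Yes — a 122 bp product.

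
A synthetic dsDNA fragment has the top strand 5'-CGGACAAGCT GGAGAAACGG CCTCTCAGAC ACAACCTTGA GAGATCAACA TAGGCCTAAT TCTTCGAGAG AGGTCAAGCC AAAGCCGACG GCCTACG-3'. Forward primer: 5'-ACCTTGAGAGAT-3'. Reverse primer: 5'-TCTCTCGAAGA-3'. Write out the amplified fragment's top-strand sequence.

5'-ACCTTGAGAGATCAACATAGGCCTAATTCTTCGAGAGA-3'

Forward primer ACCTTGAGAGAT is found on the top strand at positions 34–45.
The reverse primer's reverse complement is TCTTCGAGAGA, which matches the template at positions 61–71.
The product is the template from position 34 through 71 (38 bp).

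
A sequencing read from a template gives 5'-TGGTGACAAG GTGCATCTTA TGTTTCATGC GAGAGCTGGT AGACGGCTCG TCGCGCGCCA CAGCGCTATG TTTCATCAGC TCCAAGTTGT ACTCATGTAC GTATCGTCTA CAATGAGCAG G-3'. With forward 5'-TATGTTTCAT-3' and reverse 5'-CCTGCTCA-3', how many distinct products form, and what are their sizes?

The forward primer TATGTTTCAT matches the top strand at positions 19–28, 67–76.
The reverse primer's reverse complement is TGAGCAGG, matching at positions 114–121.
Each forward site pairs with the reverse site to give a product ending at position 121: sizes 103, 55 bp.

Two products: 103 bp, 55 bp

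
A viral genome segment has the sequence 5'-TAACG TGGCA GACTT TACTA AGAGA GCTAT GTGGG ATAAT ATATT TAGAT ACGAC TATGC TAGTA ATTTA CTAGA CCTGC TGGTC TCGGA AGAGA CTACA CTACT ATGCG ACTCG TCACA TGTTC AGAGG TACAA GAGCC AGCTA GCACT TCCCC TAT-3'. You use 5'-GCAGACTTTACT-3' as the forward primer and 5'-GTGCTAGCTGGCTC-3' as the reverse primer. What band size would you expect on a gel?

Scanning the template, GCAGACTTTACT occurs at positions 8–19; this primer anneals to the bottom strand there with its 3' end pointing downstream.
Reverse complement of the reverse primer: GAGCCAGCTAGCAC. This occurs on the top strand at positions 136–149.
The product runs from position 8 to position 149, so its length is 149 − 8 + 1 = 142 bp.

142 bp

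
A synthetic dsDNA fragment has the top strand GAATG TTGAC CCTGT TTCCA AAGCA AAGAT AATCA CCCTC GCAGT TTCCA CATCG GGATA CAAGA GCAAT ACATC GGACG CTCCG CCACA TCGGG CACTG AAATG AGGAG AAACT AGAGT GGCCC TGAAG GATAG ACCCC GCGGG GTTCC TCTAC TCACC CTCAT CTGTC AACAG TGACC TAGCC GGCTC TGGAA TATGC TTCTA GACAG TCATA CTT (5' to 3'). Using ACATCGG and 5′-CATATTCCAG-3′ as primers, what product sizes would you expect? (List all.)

The forward primer ACATCGG matches the top strand at positions 50–56, 71–77, 88–94.
The reverse primer's reverse complement is CTGGAATATG, matching at positions 190–199.
Each forward site pairs with the reverse site to give a product ending at position 199: sizes 150, 129, 112 bp.

150 bp, 129 bp, 112 bp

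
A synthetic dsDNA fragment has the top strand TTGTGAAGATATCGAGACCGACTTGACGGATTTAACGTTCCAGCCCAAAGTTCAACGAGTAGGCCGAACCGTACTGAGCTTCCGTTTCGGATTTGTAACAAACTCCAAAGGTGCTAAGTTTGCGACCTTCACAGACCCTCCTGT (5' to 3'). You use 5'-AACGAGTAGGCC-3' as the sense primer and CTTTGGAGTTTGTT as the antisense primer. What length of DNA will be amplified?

57 bp

Scanning the template, AACGAGTAGGCC occurs at positions 54–65; this primer anneals to the bottom strand there with its 3' end pointing downstream.
The reverse primer's reverse complement is AACAAACTCCAAAG, which matches the template at positions 97–110.
Amplicon spans positions 54–110: 57 bp.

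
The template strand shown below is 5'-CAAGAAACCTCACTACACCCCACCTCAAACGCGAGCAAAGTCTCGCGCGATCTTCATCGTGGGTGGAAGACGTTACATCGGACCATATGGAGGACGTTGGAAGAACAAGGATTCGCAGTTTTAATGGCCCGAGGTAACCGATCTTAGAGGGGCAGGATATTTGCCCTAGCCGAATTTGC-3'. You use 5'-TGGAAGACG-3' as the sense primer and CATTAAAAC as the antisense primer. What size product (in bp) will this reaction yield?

63 bp

Scanning the template, TGGAAGACG occurs at positions 64–72; this primer anneals to the bottom strand there with its 3' end pointing downstream.
Taking the reverse complement of CATTAAAAC gives GTTTTAATG, found at positions 118–126 on the template; the primer anneals here to the top strand with its 3' end pointing upstream.
Product length = (reverse-primer end) − (forward-primer start) + 1 = 126 − 64 + 1 = 63 bp.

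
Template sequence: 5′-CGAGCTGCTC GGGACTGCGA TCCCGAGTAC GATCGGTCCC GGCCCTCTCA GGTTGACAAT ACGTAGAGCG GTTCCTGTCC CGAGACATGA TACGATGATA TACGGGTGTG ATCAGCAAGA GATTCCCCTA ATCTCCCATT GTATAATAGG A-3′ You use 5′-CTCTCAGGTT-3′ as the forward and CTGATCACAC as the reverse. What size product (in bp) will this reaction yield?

71 bp

The forward primer matches the template at positions 45–54.
The reverse primer's reverse complement is GTGTGATCAG, which matches the template at positions 106–115.
The product runs from position 45 to position 115, so its length is 115 − 45 + 1 = 71 bp.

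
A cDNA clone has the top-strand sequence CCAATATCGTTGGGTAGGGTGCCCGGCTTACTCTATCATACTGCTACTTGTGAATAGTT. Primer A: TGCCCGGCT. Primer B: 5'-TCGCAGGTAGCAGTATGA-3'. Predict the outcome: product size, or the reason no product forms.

Primer B (TCGCAGGTAGCAGTATGA) does not match the top strand, and its reverse complement TCATACTGCTACCTGCGA does not match either.
With no annealing site for primer B, no amplification occurs.

No product — primer B has no binding site in the template.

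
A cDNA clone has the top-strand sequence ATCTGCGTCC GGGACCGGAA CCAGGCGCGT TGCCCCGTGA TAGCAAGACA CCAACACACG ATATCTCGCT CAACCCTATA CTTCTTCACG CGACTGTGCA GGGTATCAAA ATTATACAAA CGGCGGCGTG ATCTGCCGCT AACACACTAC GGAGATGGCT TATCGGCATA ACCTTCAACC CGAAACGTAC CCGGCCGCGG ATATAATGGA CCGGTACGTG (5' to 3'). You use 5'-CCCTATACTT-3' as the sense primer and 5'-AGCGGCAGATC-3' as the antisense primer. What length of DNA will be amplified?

67 bp

Scanning the template, CCCTATACTT occurs at positions 74–83; this primer anneals to the bottom strand there with its 3' end pointing downstream.
Reverse complement of the reverse primer: GATCTGCCGCT. This occurs on the top strand at positions 130–140.
Product length = (reverse-primer end) − (forward-primer start) + 1 = 140 − 74 + 1 = 67 bp.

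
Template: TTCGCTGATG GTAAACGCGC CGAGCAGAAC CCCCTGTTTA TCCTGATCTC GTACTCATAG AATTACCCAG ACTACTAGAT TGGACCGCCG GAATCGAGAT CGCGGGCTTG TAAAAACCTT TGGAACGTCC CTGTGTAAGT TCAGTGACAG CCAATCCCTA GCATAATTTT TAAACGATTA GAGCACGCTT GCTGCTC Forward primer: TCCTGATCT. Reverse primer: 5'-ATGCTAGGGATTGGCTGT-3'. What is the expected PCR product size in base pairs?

124 bp

The forward primer matches the template at positions 41–49.
The reverse primer's reverse complement is ACAGCCAATCCCTAGCAT, which matches the template at positions 147–164.
Product length = (reverse-primer end) − (forward-primer start) + 1 = 164 − 41 + 1 = 124 bp.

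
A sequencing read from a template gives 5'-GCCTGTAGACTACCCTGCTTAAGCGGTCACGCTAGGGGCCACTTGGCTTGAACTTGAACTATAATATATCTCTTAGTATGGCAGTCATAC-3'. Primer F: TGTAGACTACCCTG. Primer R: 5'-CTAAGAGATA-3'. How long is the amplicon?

73 bp

Forward primer TGTAGACTACCCTG is found on the top strand at positions 4–17.
The reverse primer's reverse complement is TATCTCTTAG, which matches the template at positions 67–76.
The product runs from position 4 to position 76, so its length is 76 − 4 + 1 = 73 bp.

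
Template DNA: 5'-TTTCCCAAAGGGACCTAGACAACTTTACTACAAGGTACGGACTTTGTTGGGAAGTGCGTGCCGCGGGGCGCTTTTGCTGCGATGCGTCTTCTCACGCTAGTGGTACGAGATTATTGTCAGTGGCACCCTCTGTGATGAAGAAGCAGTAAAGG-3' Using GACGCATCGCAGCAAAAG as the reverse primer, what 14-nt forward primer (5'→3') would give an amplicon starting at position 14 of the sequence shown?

The reverse primer's reverse complement CTTTTGCTGCGATGCGTC matches the template at positions 71–88; the product starts at position 14.
The forward primer is identical to the top strand over positions 14–27: CCTAGACAACTTTA.

5'-CCTAGACAACTTTA-3'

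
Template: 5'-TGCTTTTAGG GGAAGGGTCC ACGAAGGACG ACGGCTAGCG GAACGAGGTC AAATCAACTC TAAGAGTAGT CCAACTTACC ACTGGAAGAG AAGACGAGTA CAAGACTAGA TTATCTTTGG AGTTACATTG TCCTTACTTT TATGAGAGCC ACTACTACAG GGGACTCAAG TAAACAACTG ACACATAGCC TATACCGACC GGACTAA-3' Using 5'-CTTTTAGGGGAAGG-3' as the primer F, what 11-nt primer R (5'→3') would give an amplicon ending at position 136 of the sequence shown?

The forward primer binds at positions 3–16; the product's 3' end on the top strand is position 136.
The reverse primer anneals to the top strand over positions 126–136, i.e. to CATTGTCCTTA.
Its sequence written 5'→3' is the reverse complement: TAAGGACAATG.

5'-TAAGGACAATG-3'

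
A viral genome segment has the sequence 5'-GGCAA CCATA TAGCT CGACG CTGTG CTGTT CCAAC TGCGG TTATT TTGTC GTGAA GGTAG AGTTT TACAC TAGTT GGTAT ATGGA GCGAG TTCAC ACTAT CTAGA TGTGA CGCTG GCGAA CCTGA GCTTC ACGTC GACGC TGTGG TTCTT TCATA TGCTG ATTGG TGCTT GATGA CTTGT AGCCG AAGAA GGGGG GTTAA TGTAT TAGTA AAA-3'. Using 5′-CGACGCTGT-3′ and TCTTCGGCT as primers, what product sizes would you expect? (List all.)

174 bp, 55 bp

The forward primer CGACGCTGT matches the top strand at positions 16–24, 135–143.
The reverse primer's reverse complement is AGCCGAAGA, matching at positions 181–189.
Each forward site pairs with the reverse site to give a product ending at position 189: sizes 174, 55 bp.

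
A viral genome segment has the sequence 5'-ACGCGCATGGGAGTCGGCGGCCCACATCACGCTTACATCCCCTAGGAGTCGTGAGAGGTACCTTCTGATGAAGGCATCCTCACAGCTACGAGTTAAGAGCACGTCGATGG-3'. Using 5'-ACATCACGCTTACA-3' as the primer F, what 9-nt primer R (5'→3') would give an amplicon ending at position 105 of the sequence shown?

The forward primer binds at positions 24–37; the product's 3' end on the top strand is position 105.
The reverse primer anneals to the top strand over positions 97–105, i.e. to GAGCACGTC.
Its sequence written 5'→3' is the reverse complement: GACGTGCTC.

5'-GACGTGCTC-3'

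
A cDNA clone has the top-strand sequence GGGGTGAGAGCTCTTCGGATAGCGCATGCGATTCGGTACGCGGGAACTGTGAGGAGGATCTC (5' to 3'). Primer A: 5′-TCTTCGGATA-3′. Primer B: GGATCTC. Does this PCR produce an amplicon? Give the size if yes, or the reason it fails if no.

No product — both primers anneal to the same strand and extend in the same direction.

Primer A (TCTTCGGATA) matches the top strand at positions 12–21 (3' end points downstream).
Primer B (GGATCTC) also matches the top strand directly, at positions 56–62 — its reverse complement GAGATCC is not present.
Both primers anneal to the bottom strand with 3' ends pointing the same way, so neither can prime synthesis back toward the other.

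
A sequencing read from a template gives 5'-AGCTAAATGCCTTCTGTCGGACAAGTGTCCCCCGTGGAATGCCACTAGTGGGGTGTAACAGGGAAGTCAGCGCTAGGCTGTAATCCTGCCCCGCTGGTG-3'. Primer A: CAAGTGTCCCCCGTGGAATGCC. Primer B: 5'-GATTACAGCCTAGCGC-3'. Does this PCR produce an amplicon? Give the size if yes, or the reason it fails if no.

Yes — a 64 bp product.

Primer A (CAAGTGTCCCCCGTGGAATGCC) matches the top strand at positions 22–43; it acts as a forward primer.
Primer B's reverse complement is GCGCTAGGCTGTAATC, matching the top strand at positions 70–85; it acts as a reverse primer.
The 3' ends face each other across positions 22–85, giving a 64 bp product.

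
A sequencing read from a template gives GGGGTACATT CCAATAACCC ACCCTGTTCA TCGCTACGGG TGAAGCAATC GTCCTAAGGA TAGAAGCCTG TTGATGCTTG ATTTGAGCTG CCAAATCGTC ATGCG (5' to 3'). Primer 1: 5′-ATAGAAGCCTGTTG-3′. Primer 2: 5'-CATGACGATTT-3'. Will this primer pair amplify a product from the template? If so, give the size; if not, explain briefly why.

Primer 1 (ATAGAAGCCTGTTG) matches the top strand at positions 60–73; it acts as a forward primer.
Primer 2's reverse complement is AAATCGTCATG, matching the top strand at positions 93–103; it acts as a reverse primer.
The 3' ends face each other across positions 60–103, giving a 44 bp product.

Yes — a 44 bp product.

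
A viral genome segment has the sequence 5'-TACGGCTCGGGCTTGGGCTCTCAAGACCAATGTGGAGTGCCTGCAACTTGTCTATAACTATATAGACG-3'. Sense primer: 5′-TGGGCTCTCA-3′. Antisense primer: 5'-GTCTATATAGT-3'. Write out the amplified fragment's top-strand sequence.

5'-TGGGCTCTCAAGACCAATGTGGAGTGCCTGCAACTTGTCTATAACTATATAGAC-3'

Scanning the template, TGGGCTCTCA occurs at positions 14–23; this primer anneals to the bottom strand there with its 3' end pointing downstream.
Taking the reverse complement of GTCTATATAGT gives ACTATATAGAC, found at positions 57–67 on the template; the primer anneals here to the top strand with its 3' end pointing upstream.
The product is the template from position 14 through 67 (54 bp).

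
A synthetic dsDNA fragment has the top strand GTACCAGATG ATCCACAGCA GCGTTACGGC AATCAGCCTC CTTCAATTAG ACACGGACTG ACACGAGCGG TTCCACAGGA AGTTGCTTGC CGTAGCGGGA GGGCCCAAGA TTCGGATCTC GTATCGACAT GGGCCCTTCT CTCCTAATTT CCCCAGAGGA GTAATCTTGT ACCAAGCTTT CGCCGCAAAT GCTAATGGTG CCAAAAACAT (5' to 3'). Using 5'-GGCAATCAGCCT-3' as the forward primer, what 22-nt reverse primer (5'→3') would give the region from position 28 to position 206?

The product's 3' end on the top strand is position 206.
The reverse primer anneals to the top strand over positions 185–206, i.e. to GCAAATGCTAATGGTGCCAAAA.
Its sequence written 5'→3' is the reverse complement: TTTTGGCACCATTAGCATTTGC.

5'-TTTTGGCACCATTAGCATTTGC-3'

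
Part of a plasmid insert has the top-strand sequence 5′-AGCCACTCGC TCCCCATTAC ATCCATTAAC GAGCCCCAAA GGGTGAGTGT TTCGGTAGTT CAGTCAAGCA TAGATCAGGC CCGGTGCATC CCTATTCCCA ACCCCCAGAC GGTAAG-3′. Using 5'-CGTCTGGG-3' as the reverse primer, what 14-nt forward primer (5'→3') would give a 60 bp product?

5'-TCGGTAGTTCAGTC-3'

The reverse primer's reverse complement CCCAGACG matches the template at positions 104–111, so the product ends at position 111.
A 60 bp product then starts at position 111 − 60 + 1 = 52.
The forward primer is identical to the top strand there: TCGGTAGTTCAGTC.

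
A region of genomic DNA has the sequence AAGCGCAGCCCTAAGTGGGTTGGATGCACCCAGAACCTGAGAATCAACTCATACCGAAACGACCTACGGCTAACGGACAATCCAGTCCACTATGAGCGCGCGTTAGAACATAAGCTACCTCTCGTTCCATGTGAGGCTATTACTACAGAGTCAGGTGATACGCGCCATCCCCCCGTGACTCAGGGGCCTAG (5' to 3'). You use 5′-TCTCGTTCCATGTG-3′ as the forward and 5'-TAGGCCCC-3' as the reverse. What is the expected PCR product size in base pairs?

Scanning the template, TCTCGTTCCATGTG occurs at positions 120–133; this primer anneals to the bottom strand there with its 3' end pointing downstream.
The reverse primer's reverse complement is GGGGCCTA, which matches the template at positions 183–190.
Amplicon spans positions 120–190: 71 bp.

71 bp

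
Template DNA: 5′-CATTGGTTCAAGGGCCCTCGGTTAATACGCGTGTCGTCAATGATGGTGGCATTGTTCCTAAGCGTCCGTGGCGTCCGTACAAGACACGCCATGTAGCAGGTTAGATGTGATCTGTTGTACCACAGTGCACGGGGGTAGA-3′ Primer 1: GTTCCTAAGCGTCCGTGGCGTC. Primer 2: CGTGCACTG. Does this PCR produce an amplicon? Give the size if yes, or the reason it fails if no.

Primer 1 (GTTCCTAAGCGTCCGTGGCGTC) matches the top strand at positions 54–75; it acts as a forward primer.
Primer 2's reverse complement is CAGTGCACG, matching the top strand at positions 123–131; it acts as a reverse primer.
The 3' ends face each other across positions 54–131, giving a 78 bp product.

Yes — a 78 bp product.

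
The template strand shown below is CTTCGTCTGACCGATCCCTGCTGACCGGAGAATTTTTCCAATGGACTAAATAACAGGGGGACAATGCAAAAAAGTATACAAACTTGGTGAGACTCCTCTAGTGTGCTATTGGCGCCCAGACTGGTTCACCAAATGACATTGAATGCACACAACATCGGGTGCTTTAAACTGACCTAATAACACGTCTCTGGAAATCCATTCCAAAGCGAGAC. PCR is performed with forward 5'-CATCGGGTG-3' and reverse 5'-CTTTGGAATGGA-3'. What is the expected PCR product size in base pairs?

Forward primer CATCGGGTG is found on the top strand at positions 153–161.
Reverse complement of the reverse primer: TCCATTCCAAAG. This occurs on the top strand at positions 195–206.
Product length = (reverse-primer end) − (forward-primer start) + 1 = 206 − 153 + 1 = 54 bp.

54 bp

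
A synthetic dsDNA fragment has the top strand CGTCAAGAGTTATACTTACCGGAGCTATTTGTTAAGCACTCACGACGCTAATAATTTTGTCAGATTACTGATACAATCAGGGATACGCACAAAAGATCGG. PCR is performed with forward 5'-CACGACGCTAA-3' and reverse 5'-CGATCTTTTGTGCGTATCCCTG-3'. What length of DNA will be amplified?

Scanning the template, CACGACGCTAA occurs at positions 41–51; this primer anneals to the bottom strand there with its 3' end pointing downstream.
Reverse complement of the reverse primer: CAGGGATACGCACAAAAGATCG. This occurs on the top strand at positions 78–99.
The product runs from position 41 to position 99, so its length is 99 − 41 + 1 = 59 bp.

59 bp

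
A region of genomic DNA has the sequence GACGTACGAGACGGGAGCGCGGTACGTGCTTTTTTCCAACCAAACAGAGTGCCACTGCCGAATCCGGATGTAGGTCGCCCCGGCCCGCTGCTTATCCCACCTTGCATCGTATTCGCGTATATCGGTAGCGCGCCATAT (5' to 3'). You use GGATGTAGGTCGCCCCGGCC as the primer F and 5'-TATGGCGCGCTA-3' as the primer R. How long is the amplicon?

Forward primer GGATGTAGGTCGCCCCGGCC is found on the top strand at positions 66–85.
Reverse complement of the reverse primer: TAGCGCGCCATA. This occurs on the top strand at positions 126–137.
Product length = (reverse-primer end) − (forward-primer start) + 1 = 137 − 66 + 1 = 72 bp.

72 bp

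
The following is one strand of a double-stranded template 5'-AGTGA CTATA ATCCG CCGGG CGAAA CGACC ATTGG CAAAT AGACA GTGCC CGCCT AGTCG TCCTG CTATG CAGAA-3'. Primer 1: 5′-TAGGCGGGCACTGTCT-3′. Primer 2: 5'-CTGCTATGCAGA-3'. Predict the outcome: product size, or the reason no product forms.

Primer 1 (TAGGCGGGCACTGTCT) has reverse complement AGACAGTGCCCGCCTA, which matches the top strand at positions 41–56; primer 1 anneals to the top strand there with its 3' end pointing upstream toward position 41.
Primer 2 (CTGCTATGCAGA) matches the top strand directly at positions 63–74; it anneals to the bottom strand with its 3' end pointing downstream toward position 74.
The 3' ends diverge (primer 1 extends toward position 1, primer 2 toward position 75), so the primers never converge on a shared product.

No product — the primers' 3' ends point away from each other.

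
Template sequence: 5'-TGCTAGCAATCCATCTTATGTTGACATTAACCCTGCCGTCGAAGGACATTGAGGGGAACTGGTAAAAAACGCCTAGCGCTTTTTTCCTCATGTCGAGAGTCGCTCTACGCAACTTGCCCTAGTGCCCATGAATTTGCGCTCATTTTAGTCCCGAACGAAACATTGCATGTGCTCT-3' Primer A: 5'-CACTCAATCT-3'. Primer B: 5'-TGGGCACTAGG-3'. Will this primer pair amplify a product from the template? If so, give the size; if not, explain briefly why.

No product — primer A has no binding site in the template.

Primer A (CACTCAATCT) does not match the top strand, and its reverse complement AGATTGAGTG does not match either.
With no annealing site for primer A, no amplification occurs.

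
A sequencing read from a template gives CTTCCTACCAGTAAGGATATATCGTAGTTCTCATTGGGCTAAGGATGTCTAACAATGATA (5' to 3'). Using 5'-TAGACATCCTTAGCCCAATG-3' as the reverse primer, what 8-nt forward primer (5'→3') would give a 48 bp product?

5'-CCTACCAG-3'

The reverse primer's reverse complement CATTGGGCTAAGGATGTCTA matches the template at positions 32–51, so the product ends at position 51.
A 48 bp product then starts at position 51 − 48 + 1 = 4.
The forward primer is identical to the top strand there: CCTACCAG.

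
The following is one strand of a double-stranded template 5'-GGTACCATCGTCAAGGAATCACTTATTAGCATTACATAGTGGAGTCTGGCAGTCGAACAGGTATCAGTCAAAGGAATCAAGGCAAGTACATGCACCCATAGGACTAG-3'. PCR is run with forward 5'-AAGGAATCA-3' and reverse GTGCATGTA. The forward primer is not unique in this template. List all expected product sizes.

The forward primer AAGGAATCA matches the top strand at positions 13–21, 71–79.
The reverse primer's reverse complement is TACATGCAC, matching at positions 87–95.
Each forward site pairs with the reverse site to give a product ending at position 95: sizes 83, 25 bp.

83 bp, 25 bp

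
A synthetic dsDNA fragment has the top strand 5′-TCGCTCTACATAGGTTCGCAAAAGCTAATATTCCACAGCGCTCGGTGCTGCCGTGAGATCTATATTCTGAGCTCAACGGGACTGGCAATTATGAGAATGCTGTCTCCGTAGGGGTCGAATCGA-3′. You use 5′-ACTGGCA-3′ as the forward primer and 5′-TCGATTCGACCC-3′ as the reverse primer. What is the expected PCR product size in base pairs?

43 bp

The forward primer matches the template at positions 81–87.
Taking the reverse complement of TCGATTCGACCC gives GGGTCGAATCGA, found at positions 112–123 on the template; the primer anneals here to the top strand with its 3' end pointing upstream.
Product length = (reverse-primer end) − (forward-primer start) + 1 = 123 − 81 + 1 = 43 bp.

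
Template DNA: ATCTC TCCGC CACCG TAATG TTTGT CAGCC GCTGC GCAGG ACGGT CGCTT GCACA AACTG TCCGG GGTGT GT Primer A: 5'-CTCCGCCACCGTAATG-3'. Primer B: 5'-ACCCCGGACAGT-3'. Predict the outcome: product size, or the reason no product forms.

Primer A (CTCCGCCACCGTAATG) matches the top strand at positions 5–20; it acts as a forward primer.
Primer B's reverse complement is ACTGTCCGGGGT, matching the top strand at positions 57–68; it acts as a reverse primer.
The 3' ends face each other across positions 5–68, giving a 64 bp product.

Yes — a 64 bp product.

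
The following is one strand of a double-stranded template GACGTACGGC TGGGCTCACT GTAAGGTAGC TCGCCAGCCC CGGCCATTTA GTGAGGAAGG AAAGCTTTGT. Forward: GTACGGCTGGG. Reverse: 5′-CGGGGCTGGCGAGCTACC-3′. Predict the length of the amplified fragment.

The forward primer matches the template at positions 4–14.
Taking the reverse complement of CGGGGCTGGCGAGCTACC gives GGTAGCTCGCCAGCCCCG, found at positions 25–42 on the template; the primer anneals here to the top strand with its 3' end pointing upstream.
Amplicon spans positions 4–42: 39 bp.

39 bp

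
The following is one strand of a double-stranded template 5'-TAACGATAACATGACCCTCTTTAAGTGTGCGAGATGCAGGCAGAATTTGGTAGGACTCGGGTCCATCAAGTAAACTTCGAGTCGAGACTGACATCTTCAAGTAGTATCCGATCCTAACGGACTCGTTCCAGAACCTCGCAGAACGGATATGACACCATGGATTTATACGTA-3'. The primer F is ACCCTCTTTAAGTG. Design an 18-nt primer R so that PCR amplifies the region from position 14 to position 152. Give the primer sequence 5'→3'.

5'-TCATATCCGTTCTGCGAG-3'

The product's 3' end on the top strand is position 152.
The reverse primer anneals to the top strand over positions 135–152, i.e. to CTCGCAGAACGGATATGA.
Its sequence written 5'→3' is the reverse complement: TCATATCCGTTCTGCGAG.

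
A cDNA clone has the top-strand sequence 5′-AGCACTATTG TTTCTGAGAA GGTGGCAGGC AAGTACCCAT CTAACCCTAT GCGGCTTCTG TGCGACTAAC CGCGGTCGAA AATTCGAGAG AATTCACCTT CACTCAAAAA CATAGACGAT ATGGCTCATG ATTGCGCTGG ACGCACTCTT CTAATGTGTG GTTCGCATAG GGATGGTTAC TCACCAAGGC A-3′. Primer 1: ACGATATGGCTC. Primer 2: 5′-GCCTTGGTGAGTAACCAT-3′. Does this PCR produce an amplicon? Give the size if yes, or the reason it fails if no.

Primer 1 (ACGATATGGCTC) matches the top strand at positions 116–127; it acts as a forward primer.
Primer 2's reverse complement is ATGGTTACTCACCAAGGC, matching the top strand at positions 173–190; it acts as a reverse primer.
The 3' ends face each other across positions 116–190, giving a 75 bp product.

Yes — a 75 bp product.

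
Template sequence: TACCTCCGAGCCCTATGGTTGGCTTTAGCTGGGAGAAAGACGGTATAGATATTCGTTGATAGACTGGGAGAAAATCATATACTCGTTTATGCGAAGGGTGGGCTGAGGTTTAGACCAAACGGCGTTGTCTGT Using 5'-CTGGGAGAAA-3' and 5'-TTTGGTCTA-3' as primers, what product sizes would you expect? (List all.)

The forward primer CTGGGAGAAA matches the top strand at positions 29–38, 64–73.
The reverse primer's reverse complement is TAGACCAAA, matching at positions 111–119.
Each forward site pairs with the reverse site to give a product ending at position 119: sizes 91, 56 bp.

91 bp, 56 bp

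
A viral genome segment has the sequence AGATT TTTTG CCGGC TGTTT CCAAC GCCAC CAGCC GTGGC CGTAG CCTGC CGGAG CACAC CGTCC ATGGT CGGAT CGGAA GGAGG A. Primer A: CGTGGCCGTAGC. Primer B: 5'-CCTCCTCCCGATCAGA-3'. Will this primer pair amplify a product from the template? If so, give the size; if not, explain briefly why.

No product — primer B has no binding site in the template.

Primer B (CCTCCTCCCGATCAGA) does not match the top strand, and its reverse complement TCTGATCGGGAGGAGG does not match either.
With no annealing site for primer B, no amplification occurs.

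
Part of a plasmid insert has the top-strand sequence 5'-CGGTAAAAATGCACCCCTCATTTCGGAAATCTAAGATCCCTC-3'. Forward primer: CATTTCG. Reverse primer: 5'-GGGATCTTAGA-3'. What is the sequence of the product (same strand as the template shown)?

The forward primer matches the template at positions 19–25.
Reverse complement of the reverse primer: TCTAAGATCCC. This occurs on the top strand at positions 30–40.
The product is the template from position 19 through 40 (22 bp).

5'-CATTTCGGAAATCTAAGATCCC-3'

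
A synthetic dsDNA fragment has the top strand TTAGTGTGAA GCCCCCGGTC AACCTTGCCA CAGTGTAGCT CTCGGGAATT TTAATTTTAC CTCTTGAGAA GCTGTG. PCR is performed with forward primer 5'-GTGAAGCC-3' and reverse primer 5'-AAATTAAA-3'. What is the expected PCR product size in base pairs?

Scanning the template, GTGAAGCC occurs at positions 6–13; this primer anneals to the bottom strand there with its 3' end pointing downstream.
The reverse primer's reverse complement is TTTAATTT, which matches the template at positions 50–57.
Product length = (reverse-primer end) − (forward-primer start) + 1 = 57 − 6 + 1 = 52 bp.

52 bp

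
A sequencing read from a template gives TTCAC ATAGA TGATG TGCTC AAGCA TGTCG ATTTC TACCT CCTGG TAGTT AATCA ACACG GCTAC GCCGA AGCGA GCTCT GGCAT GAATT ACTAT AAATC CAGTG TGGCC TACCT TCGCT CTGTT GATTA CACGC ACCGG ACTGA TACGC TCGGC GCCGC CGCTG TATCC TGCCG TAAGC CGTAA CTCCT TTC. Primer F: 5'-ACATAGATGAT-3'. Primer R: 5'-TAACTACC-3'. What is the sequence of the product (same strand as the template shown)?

5'-ACATAGATGATGTGCTCAAGCATGTCGATTTCTACCTCCTGGTAGTTA-3'

The forward primer matches the template at positions 4–14.
Reverse complement of the reverse primer: GGTAGTTA. This occurs on the top strand at positions 44–51.
The product is the template from position 4 through 51 (48 bp).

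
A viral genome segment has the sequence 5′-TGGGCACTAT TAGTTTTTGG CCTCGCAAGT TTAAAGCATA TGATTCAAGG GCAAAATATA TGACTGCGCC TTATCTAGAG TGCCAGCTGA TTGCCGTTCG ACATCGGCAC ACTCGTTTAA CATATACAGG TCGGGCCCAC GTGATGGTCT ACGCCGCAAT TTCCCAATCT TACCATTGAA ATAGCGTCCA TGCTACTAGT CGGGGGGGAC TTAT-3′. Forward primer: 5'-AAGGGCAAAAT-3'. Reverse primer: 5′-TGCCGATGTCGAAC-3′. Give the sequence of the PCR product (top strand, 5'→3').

5'-AAGGGCAAAATATATGACTGCGCCTTATCTAGAGTGCCAGCTGATTGCCGTTCGACATCGGCA-3'

Scanning the template, AAGGGCAAAAT occurs at positions 47–57; this primer anneals to the bottom strand there with its 3' end pointing downstream.
The reverse primer's reverse complement is GTTCGACATCGGCA, which matches the template at positions 96–109.
The product is the template from position 47 through 109 (63 bp).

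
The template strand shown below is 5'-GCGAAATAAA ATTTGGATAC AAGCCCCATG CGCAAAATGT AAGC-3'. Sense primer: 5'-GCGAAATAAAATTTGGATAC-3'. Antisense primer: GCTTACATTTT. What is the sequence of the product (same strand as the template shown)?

5'-GCGAAATAAAATTTGGATACAAGCCCCATGCGCAAAATGTAAGC-3'

The forward primer matches the template at positions 1–20.
Reverse complement of the reverse primer: AAAATGTAAGC. This occurs on the top strand at positions 34–44.
The product is the template from position 1 through 44 (44 bp).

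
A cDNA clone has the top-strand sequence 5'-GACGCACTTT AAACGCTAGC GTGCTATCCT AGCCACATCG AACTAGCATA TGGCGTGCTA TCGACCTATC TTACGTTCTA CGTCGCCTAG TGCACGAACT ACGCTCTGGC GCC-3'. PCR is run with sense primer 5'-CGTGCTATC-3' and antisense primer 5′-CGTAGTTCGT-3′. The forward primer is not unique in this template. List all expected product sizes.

84 bp, 50 bp

The forward primer CGTGCTATC matches the top strand at positions 20–28, 54–62.
The reverse primer's reverse complement is ACGAACTACG, matching at positions 94–103.
Each forward site pairs with the reverse site to give a product ending at position 103: sizes 84, 50 bp.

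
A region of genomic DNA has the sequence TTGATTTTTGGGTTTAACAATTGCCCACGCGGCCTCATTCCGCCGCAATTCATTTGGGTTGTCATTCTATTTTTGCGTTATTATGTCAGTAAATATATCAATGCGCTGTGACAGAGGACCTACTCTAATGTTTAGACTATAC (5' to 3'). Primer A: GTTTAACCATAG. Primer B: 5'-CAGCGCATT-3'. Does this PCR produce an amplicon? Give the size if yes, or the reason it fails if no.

Primer A (GTTTAACCATAG) does not match the top strand, and its reverse complement CTATGGTTAAAC does not match either.
With no annealing site for primer A, no amplification occurs.

No product — primer A has no binding site in the template.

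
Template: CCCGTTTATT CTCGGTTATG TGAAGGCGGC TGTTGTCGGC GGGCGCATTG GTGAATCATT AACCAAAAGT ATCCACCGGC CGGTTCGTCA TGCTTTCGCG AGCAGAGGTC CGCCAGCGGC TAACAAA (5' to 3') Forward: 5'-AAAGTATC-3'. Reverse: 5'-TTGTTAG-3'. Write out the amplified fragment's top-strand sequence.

Scanning the template, AAAGTATC occurs at positions 66–73; this primer anneals to the bottom strand there with its 3' end pointing downstream.
The reverse primer's reverse complement is CTAACAA, which matches the template at positions 120–126.
The product is the template from position 66 through 126 (61 bp).

5'-AAAGTATCCACCGGCCGGTTCGTCATGCTTTCGCGAGCAGAGGTCCGCCAGCGGCTAACAA-3'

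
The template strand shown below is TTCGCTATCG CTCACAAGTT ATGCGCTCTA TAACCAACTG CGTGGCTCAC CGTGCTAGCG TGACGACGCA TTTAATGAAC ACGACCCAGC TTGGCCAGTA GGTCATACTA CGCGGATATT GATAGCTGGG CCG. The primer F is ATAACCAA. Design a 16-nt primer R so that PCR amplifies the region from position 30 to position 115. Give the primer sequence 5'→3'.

The product's 3' end on the top strand is position 115.
The reverse primer anneals to the top strand over positions 100–115, i.e. to AGGTCATACTACGCGG.
Its sequence written 5'→3' is the reverse complement: CCGCGTAGTATGACCT.

5'-CCGCGTAGTATGACCT-3'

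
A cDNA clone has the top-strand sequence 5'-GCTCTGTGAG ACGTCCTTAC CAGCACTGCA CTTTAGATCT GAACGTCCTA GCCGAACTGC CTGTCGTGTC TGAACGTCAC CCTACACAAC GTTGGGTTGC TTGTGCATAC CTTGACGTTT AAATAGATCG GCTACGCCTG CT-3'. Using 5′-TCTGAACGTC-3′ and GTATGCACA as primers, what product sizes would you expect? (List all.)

73 bp, 42 bp

The forward primer TCTGAACGTC matches the top strand at positions 38–47, 69–78.
The reverse primer's reverse complement is TGTGCATAC, matching at positions 102–110.
Each forward site pairs with the reverse site to give a product ending at position 110: sizes 73, 42 bp.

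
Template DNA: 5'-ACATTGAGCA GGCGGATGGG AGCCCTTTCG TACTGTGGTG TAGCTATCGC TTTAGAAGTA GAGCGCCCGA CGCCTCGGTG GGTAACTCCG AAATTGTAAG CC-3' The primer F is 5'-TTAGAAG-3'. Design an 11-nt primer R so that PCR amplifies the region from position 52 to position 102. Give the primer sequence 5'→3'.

The product's 3' end on the top strand is position 102.
The reverse primer anneals to the top strand over positions 92–102, i.e. to AATTGTAAGCC.
Its sequence written 5'→3' is the reverse complement: GGCTTACAATT.

5'-GGCTTACAATT-3'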